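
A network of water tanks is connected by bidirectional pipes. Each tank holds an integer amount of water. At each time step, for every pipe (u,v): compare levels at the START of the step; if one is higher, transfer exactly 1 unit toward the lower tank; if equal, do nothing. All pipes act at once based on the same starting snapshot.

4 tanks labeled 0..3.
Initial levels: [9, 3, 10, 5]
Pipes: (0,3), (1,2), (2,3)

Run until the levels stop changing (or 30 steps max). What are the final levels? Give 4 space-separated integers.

Step 1: flows [0->3,2->1,2->3] -> levels [8 4 8 7]
Step 2: flows [0->3,2->1,2->3] -> levels [7 5 6 9]
Step 3: flows [3->0,2->1,3->2] -> levels [8 6 6 7]
Step 4: flows [0->3,1=2,3->2] -> levels [7 6 7 7]
Step 5: flows [0=3,2->1,2=3] -> levels [7 7 6 7]
Step 6: flows [0=3,1->2,3->2] -> levels [7 6 8 6]
Step 7: flows [0->3,2->1,2->3] -> levels [6 7 6 8]
Step 8: flows [3->0,1->2,3->2] -> levels [7 6 8 6]
  -> period-2 cycle: step 8 state = step 6 state; never stabilizes
  -> state at step 30: (30-6) mod 2 = 0, same as step 6 -> [7 6 8 6]

Answer: 7 6 8 6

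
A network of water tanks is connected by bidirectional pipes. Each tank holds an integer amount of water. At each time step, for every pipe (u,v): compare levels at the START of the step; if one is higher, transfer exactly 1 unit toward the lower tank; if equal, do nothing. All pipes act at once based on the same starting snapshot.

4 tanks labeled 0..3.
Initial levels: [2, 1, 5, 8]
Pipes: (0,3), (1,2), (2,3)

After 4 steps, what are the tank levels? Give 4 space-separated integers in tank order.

Step 1: flows [3->0,2->1,3->2] -> levels [3 2 5 6]
Step 2: flows [3->0,2->1,3->2] -> levels [4 3 5 4]
Step 3: flows [0=3,2->1,2->3] -> levels [4 4 3 5]
Step 4: flows [3->0,1->2,3->2] -> levels [5 3 5 3]

Answer: 5 3 5 3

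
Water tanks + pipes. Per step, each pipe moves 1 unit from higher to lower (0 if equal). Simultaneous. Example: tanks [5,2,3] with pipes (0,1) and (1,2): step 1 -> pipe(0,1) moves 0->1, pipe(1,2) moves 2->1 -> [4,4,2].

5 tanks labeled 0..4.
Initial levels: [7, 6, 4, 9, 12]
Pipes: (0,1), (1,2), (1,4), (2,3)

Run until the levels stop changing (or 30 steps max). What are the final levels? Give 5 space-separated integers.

Step 1: flows [0->1,1->2,4->1,3->2] -> levels [6 7 6 8 11]
Step 2: flows [1->0,1->2,4->1,3->2] -> levels [7 6 8 7 10]
Step 3: flows [0->1,2->1,4->1,2->3] -> levels [6 9 6 8 9]
Step 4: flows [1->0,1->2,1=4,3->2] -> levels [7 7 8 7 9]
Step 5: flows [0=1,2->1,4->1,2->3] -> levels [7 9 6 8 8]
Step 6: flows [1->0,1->2,1->4,3->2] -> levels [8 6 8 7 9]
Step 7: flows [0->1,2->1,4->1,2->3] -> levels [7 9 6 8 8]
  -> period-2 cycle: step 7 state = step 5 state; never stabilizes
  -> state at step 30: (30-5) mod 2 = 1, same as step 6 -> [8 6 8 7 9]

Answer: 8 6 8 7 9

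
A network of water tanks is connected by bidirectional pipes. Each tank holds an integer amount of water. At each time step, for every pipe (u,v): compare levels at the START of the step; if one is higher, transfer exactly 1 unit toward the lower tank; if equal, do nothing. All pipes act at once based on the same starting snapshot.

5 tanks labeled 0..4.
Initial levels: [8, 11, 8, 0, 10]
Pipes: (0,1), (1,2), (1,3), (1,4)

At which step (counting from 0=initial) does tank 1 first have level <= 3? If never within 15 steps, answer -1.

Step 1: flows [1->0,1->2,1->3,1->4] -> levels [9 7 9 1 11]
Step 2: flows [0->1,2->1,1->3,4->1] -> levels [8 9 8 2 10]
Step 3: flows [1->0,1->2,1->3,4->1] -> levels [9 7 9 3 9]
Step 4: flows [0->1,2->1,1->3,4->1] -> levels [8 9 8 4 8]
Step 5: flows [1->0,1->2,1->3,1->4] -> levels [9 5 9 5 9]
Step 6: flows [0->1,2->1,1=3,4->1] -> levels [8 8 8 5 8]
Step 7: flows [0=1,1=2,1->3,1=4] -> levels [8 7 8 6 8]
Step 8: flows [0->1,2->1,1->3,4->1] -> levels [7 9 7 7 7]
Step 9: flows [1->0,1->2,1->3,1->4] -> levels [8 5 8 8 8]
Step 10: flows [0->1,2->1,3->1,4->1] -> levels [7 9 7 7 7]
  -> period-2 cycle (repeats step 8); tank 1 never drops to <=3
Tank 1 never reaches <=3 within 15 steps

Answer: -1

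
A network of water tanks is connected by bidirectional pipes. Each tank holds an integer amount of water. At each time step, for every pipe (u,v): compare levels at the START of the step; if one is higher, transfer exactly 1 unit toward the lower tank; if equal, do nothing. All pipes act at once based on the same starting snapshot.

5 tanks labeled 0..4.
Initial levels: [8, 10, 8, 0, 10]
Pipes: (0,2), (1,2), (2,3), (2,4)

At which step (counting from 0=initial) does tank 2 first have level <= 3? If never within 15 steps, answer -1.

Step 1: flows [0=2,1->2,2->3,4->2] -> levels [8 9 9 1 9]
Step 2: flows [2->0,1=2,2->3,2=4] -> levels [9 9 7 2 9]
Step 3: flows [0->2,1->2,2->3,4->2] -> levels [8 8 9 3 8]
Step 4: flows [2->0,2->1,2->3,2->4] -> levels [9 9 5 4 9]
Step 5: flows [0->2,1->2,2->3,4->2] -> levels [8 8 7 5 8]
Step 6: flows [0->2,1->2,2->3,4->2] -> levels [7 7 9 6 7]
Step 7: flows [2->0,2->1,2->3,2->4] -> levels [8 8 5 7 8]
Step 8: flows [0->2,1->2,3->2,4->2] -> levels [7 7 9 6 7]
  -> period-2 cycle (repeats step 6); tank 2 never drops to <=3
Tank 2 never reaches <=3 within 15 steps

Answer: -1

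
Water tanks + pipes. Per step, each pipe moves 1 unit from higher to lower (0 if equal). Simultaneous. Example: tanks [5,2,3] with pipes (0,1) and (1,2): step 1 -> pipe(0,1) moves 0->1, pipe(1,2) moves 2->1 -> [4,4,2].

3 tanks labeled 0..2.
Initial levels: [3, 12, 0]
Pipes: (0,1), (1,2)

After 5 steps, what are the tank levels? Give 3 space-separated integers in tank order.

Step 1: flows [1->0,1->2] -> levels [4 10 1]
Step 2: flows [1->0,1->2] -> levels [5 8 2]
Step 3: flows [1->0,1->2] -> levels [6 6 3]
Step 4: flows [0=1,1->2] -> levels [6 5 4]
Step 5: flows [0->1,1->2] -> levels [5 5 5]

Answer: 5 5 5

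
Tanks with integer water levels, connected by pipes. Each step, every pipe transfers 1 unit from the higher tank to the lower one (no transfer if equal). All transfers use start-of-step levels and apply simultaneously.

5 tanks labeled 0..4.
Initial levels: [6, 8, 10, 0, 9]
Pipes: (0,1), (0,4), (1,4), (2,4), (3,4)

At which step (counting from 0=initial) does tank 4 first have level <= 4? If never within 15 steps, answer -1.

Answer: -1

Derivation:
Step 1: flows [1->0,4->0,4->1,2->4,4->3] -> levels [8 8 9 1 7]
Step 2: flows [0=1,0->4,1->4,2->4,4->3] -> levels [7 7 8 2 9]
Step 3: flows [0=1,4->0,4->1,4->2,4->3] -> levels [8 8 9 3 5]
Step 4: flows [0=1,0->4,1->4,2->4,4->3] -> levels [7 7 8 4 7]
Step 5: flows [0=1,0=4,1=4,2->4,4->3] -> levels [7 7 7 5 7]
Step 6: flows [0=1,0=4,1=4,2=4,4->3] -> levels [7 7 7 6 6]
Step 7: flows [0=1,0->4,1->4,2->4,3=4] -> levels [6 6 6 6 9]
Step 8: flows [0=1,4->0,4->1,4->2,4->3] -> levels [7 7 7 7 5]
Step 9: flows [0=1,0->4,1->4,2->4,3->4] -> levels [6 6 6 6 9]
  -> period-2 cycle (repeats step 7); tank 4 never drops to <=4
Tank 4 never reaches <=4 within 15 steps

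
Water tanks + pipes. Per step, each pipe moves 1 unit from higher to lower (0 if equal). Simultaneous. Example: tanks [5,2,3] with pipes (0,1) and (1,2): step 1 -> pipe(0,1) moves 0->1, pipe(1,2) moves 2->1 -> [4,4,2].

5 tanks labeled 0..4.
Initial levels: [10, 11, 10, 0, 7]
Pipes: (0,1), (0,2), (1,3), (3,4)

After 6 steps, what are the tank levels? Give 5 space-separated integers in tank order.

Step 1: flows [1->0,0=2,1->3,4->3] -> levels [11 9 10 2 6]
Step 2: flows [0->1,0->2,1->3,4->3] -> levels [9 9 11 4 5]
Step 3: flows [0=1,2->0,1->3,4->3] -> levels [10 8 10 6 4]
Step 4: flows [0->1,0=2,1->3,3->4] -> levels [9 8 10 6 5]
Step 5: flows [0->1,2->0,1->3,3->4] -> levels [9 8 9 6 6]
Step 6: flows [0->1,0=2,1->3,3=4] -> levels [8 8 9 7 6]

Answer: 8 8 9 7 6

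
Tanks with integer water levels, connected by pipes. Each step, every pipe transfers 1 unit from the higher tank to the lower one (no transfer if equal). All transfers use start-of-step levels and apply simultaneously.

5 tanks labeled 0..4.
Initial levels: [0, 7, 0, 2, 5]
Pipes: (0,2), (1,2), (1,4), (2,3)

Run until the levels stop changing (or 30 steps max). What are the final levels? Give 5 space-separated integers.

Answer: 3 4 1 3 3

Derivation:
Step 1: flows [0=2,1->2,1->4,3->2] -> levels [0 5 2 1 6]
Step 2: flows [2->0,1->2,4->1,2->3] -> levels [1 5 1 2 5]
Step 3: flows [0=2,1->2,1=4,3->2] -> levels [1 4 3 1 5]
Step 4: flows [2->0,1->2,4->1,2->3] -> levels [2 4 2 2 4]
Step 5: flows [0=2,1->2,1=4,2=3] -> levels [2 3 3 2 4]
Step 6: flows [2->0,1=2,4->1,2->3] -> levels [3 4 1 3 3]
Step 7: flows [0->2,1->2,1->4,3->2] -> levels [2 2 4 2 4]
Step 8: flows [2->0,2->1,4->1,2->3] -> levels [3 4 1 3 3]
  -> period-2 cycle: step 8 state = step 6 state; never stabilizes
  -> state at step 30: (30-6) mod 2 = 0, same as step 6 -> [3 4 1 3 3]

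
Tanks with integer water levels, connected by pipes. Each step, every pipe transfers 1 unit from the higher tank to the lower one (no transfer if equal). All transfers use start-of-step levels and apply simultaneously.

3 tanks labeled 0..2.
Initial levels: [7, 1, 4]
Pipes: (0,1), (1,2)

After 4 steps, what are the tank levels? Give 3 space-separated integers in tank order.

Answer: 4 4 4

Derivation:
Step 1: flows [0->1,2->1] -> levels [6 3 3]
Step 2: flows [0->1,1=2] -> levels [5 4 3]
Step 3: flows [0->1,1->2] -> levels [4 4 4]
Step 4: flows [0=1,1=2] -> levels [4 4 4]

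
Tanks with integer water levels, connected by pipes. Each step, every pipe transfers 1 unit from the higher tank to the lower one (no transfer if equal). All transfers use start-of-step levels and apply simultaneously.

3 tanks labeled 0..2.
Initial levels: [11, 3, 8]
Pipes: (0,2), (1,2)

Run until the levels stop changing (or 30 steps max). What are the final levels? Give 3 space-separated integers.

Step 1: flows [0->2,2->1] -> levels [10 4 8]
Step 2: flows [0->2,2->1] -> levels [9 5 8]
Step 3: flows [0->2,2->1] -> levels [8 6 8]
Step 4: flows [0=2,2->1] -> levels [8 7 7]
Step 5: flows [0->2,1=2] -> levels [7 7 8]
Step 6: flows [2->0,2->1] -> levels [8 8 6]
Step 7: flows [0->2,1->2] -> levels [7 7 8]
  -> period-2 cycle: step 7 state = step 5 state; never stabilizes
  -> state at step 30: (30-5) mod 2 = 1, same as step 6 -> [8 8 6]

Answer: 8 8 6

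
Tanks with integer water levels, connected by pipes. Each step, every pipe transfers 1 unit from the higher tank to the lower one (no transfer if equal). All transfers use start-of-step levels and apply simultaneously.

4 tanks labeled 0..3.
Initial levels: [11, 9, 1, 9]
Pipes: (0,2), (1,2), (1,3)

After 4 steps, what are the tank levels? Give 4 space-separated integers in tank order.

Step 1: flows [0->2,1->2,1=3] -> levels [10 8 3 9]
Step 2: flows [0->2,1->2,3->1] -> levels [9 8 5 8]
Step 3: flows [0->2,1->2,1=3] -> levels [8 7 7 8]
Step 4: flows [0->2,1=2,3->1] -> levels [7 8 8 7]

Answer: 7 8 8 7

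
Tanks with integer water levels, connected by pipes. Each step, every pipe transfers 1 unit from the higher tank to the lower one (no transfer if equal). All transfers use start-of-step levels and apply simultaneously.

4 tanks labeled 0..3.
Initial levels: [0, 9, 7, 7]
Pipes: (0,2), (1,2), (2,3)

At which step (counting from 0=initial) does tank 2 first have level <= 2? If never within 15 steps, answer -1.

Step 1: flows [2->0,1->2,2=3] -> levels [1 8 7 7]
Step 2: flows [2->0,1->2,2=3] -> levels [2 7 7 7]
Step 3: flows [2->0,1=2,2=3] -> levels [3 7 6 7]
Step 4: flows [2->0,1->2,3->2] -> levels [4 6 7 6]
Step 5: flows [2->0,2->1,2->3] -> levels [5 7 4 7]
Step 6: flows [0->2,1->2,3->2] -> levels [4 6 7 6]
  -> period-2 cycle (repeats step 4); tank 2 never drops to <=2
Tank 2 never reaches <=2 within 15 steps

Answer: -1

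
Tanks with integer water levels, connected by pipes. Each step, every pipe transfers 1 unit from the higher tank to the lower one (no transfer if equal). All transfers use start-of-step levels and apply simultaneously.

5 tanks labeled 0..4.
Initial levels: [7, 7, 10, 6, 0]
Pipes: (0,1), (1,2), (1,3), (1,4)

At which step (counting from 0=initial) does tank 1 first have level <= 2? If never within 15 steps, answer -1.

Answer: -1

Derivation:
Step 1: flows [0=1,2->1,1->3,1->4] -> levels [7 6 9 7 1]
Step 2: flows [0->1,2->1,3->1,1->4] -> levels [6 8 8 6 2]
Step 3: flows [1->0,1=2,1->3,1->4] -> levels [7 5 8 7 3]
Step 4: flows [0->1,2->1,3->1,1->4] -> levels [6 7 7 6 4]
Step 5: flows [1->0,1=2,1->3,1->4] -> levels [7 4 7 7 5]
Step 6: flows [0->1,2->1,3->1,4->1] -> levels [6 8 6 6 4]
Step 7: flows [1->0,1->2,1->3,1->4] -> levels [7 4 7 7 5]
  -> period-2 cycle (repeats step 5); tank 1 never drops to <=2
Tank 1 never reaches <=2 within 15 steps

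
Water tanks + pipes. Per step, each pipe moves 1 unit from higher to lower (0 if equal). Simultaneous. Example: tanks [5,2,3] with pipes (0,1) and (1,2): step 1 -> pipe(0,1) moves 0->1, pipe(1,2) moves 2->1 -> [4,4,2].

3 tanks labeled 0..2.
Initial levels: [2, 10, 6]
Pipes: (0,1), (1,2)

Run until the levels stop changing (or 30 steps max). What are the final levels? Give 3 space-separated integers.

Answer: 6 6 6

Derivation:
Step 1: flows [1->0,1->2] -> levels [3 8 7]
Step 2: flows [1->0,1->2] -> levels [4 6 8]
Step 3: flows [1->0,2->1] -> levels [5 6 7]
Step 4: flows [1->0,2->1] -> levels [6 6 6]
Step 5: flows [0=1,1=2] -> levels [6 6 6]
  -> stable (no change)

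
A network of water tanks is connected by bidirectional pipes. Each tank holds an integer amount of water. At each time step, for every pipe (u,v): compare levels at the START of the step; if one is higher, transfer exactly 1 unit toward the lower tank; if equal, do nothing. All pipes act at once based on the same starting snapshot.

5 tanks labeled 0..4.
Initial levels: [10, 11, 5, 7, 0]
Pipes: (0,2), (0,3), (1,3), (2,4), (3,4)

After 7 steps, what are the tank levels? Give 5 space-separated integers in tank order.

Step 1: flows [0->2,0->3,1->3,2->4,3->4] -> levels [8 10 5 8 2]
Step 2: flows [0->2,0=3,1->3,2->4,3->4] -> levels [7 9 5 8 4]
Step 3: flows [0->2,3->0,1->3,2->4,3->4] -> levels [7 8 5 7 6]
Step 4: flows [0->2,0=3,1->3,4->2,3->4] -> levels [6 7 7 7 6]
Step 5: flows [2->0,3->0,1=3,2->4,3->4] -> levels [8 7 5 5 8]
Step 6: flows [0->2,0->3,1->3,4->2,4->3] -> levels [6 6 7 8 6]
Step 7: flows [2->0,3->0,3->1,2->4,3->4] -> levels [8 7 5 5 8]

Answer: 8 7 5 5 8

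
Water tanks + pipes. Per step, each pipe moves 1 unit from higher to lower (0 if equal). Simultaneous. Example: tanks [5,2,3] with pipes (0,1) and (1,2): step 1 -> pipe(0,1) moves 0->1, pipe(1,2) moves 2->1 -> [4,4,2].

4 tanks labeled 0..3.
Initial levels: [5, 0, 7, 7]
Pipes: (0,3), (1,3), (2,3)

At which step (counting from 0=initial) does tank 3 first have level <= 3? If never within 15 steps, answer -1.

Answer: -1

Derivation:
Step 1: flows [3->0,3->1,2=3] -> levels [6 1 7 5]
Step 2: flows [0->3,3->1,2->3] -> levels [5 2 6 6]
Step 3: flows [3->0,3->1,2=3] -> levels [6 3 6 4]
Step 4: flows [0->3,3->1,2->3] -> levels [5 4 5 5]
Step 5: flows [0=3,3->1,2=3] -> levels [5 5 5 4]
Step 6: flows [0->3,1->3,2->3] -> levels [4 4 4 7]
Step 7: flows [3->0,3->1,3->2] -> levels [5 5 5 4]
  -> period-2 cycle (repeats step 5); tank 3 never drops to <=3
Tank 3 never reaches <=3 within 15 steps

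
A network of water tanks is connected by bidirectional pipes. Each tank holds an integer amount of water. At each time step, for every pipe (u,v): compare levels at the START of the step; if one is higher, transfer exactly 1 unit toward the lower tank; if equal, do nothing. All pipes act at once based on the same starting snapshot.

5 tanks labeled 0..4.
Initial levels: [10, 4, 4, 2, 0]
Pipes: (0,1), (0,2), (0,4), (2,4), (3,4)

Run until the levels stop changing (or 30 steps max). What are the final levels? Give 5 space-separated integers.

Step 1: flows [0->1,0->2,0->4,2->4,3->4] -> levels [7 5 4 1 3]
Step 2: flows [0->1,0->2,0->4,2->4,4->3] -> levels [4 6 4 2 4]
Step 3: flows [1->0,0=2,0=4,2=4,4->3] -> levels [5 5 4 3 3]
Step 4: flows [0=1,0->2,0->4,2->4,3=4] -> levels [3 5 4 3 5]
Step 5: flows [1->0,2->0,4->0,4->2,4->3] -> levels [6 4 4 4 2]
Step 6: flows [0->1,0->2,0->4,2->4,3->4] -> levels [3 5 4 3 5]
  -> period-2 cycle: step 6 state = step 4 state; never stabilizes
  -> state at step 30: (30-4) mod 2 = 0, same as step 4 -> [3 5 4 3 5]

Answer: 3 5 4 3 5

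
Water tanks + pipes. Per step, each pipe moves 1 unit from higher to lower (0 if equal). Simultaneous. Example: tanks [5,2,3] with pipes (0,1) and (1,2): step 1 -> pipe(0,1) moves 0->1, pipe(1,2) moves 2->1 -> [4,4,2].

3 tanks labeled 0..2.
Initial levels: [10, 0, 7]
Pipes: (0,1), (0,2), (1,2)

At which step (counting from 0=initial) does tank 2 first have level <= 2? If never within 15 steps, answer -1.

Step 1: flows [0->1,0->2,2->1] -> levels [8 2 7]
Step 2: flows [0->1,0->2,2->1] -> levels [6 4 7]
Step 3: flows [0->1,2->0,2->1] -> levels [6 6 5]
Step 4: flows [0=1,0->2,1->2] -> levels [5 5 7]
Step 5: flows [0=1,2->0,2->1] -> levels [6 6 5]
  -> period-2 cycle (repeats step 3); tank 2 never drops to <=2
Tank 2 never reaches <=2 within 15 steps

Answer: -1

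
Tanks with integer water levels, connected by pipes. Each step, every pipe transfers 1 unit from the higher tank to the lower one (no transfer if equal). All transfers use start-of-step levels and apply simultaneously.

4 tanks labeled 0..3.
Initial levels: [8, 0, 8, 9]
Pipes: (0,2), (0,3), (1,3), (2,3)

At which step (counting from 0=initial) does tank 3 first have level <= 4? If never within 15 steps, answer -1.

Answer: 7

Derivation:
Step 1: flows [0=2,3->0,3->1,3->2] -> levels [9 1 9 6]
Step 2: flows [0=2,0->3,3->1,2->3] -> levels [8 2 8 7]
Step 3: flows [0=2,0->3,3->1,2->3] -> levels [7 3 7 8]
Step 4: flows [0=2,3->0,3->1,3->2] -> levels [8 4 8 5]
Step 5: flows [0=2,0->3,3->1,2->3] -> levels [7 5 7 6]
Step 6: flows [0=2,0->3,3->1,2->3] -> levels [6 6 6 7]
Step 7: flows [0=2,3->0,3->1,3->2] -> levels [7 7 7 4]
Tank 3 first reaches <=4 at step 7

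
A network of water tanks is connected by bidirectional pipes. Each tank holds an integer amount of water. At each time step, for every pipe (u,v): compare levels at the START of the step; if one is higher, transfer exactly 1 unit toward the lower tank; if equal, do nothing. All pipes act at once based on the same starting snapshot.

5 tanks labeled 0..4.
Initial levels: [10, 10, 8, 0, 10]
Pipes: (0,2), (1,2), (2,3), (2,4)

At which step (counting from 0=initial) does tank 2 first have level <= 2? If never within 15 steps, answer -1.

Answer: -1

Derivation:
Step 1: flows [0->2,1->2,2->3,4->2] -> levels [9 9 10 1 9]
Step 2: flows [2->0,2->1,2->3,2->4] -> levels [10 10 6 2 10]
Step 3: flows [0->2,1->2,2->3,4->2] -> levels [9 9 8 3 9]
Step 4: flows [0->2,1->2,2->3,4->2] -> levels [8 8 10 4 8]
Step 5: flows [2->0,2->1,2->3,2->4] -> levels [9 9 6 5 9]
Step 6: flows [0->2,1->2,2->3,4->2] -> levels [8 8 8 6 8]
Step 7: flows [0=2,1=2,2->3,2=4] -> levels [8 8 7 7 8]
Step 8: flows [0->2,1->2,2=3,4->2] -> levels [7 7 10 7 7]
Step 9: flows [2->0,2->1,2->3,2->4] -> levels [8 8 6 8 8]
Step 10: flows [0->2,1->2,3->2,4->2] -> levels [7 7 10 7 7]
  -> period-2 cycle (repeats step 8); tank 2 never drops to <=2
Tank 2 never reaches <=2 within 15 steps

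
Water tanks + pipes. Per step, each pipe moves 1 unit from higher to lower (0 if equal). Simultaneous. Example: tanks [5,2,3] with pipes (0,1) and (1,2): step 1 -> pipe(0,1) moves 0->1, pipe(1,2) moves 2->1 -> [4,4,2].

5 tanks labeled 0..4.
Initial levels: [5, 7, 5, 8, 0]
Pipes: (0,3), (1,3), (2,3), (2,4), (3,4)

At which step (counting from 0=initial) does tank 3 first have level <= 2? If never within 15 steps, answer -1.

Answer: -1

Derivation:
Step 1: flows [3->0,3->1,3->2,2->4,3->4] -> levels [6 8 5 4 2]
Step 2: flows [0->3,1->3,2->3,2->4,3->4] -> levels [5 7 3 6 4]
Step 3: flows [3->0,1->3,3->2,4->2,3->4] -> levels [6 6 5 4 4]
Step 4: flows [0->3,1->3,2->3,2->4,3=4] -> levels [5 5 3 7 5]
Step 5: flows [3->0,3->1,3->2,4->2,3->4] -> levels [6 6 5 3 5]
Step 6: flows [0->3,1->3,2->3,2=4,4->3] -> levels [5 5 4 7 4]
Step 7: flows [3->0,3->1,3->2,2=4,3->4] -> levels [6 6 5 3 5]
  -> period-2 cycle (repeats step 5); tank 3 never drops to <=2
Tank 3 never reaches <=2 within 15 steps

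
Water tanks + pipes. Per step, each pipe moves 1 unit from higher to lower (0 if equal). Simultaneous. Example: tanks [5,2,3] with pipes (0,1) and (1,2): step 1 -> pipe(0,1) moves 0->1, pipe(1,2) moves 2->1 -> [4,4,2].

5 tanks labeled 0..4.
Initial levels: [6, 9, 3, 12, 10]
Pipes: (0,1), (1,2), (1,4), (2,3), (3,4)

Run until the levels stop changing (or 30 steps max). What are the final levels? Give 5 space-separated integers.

Answer: 8 6 9 8 9

Derivation:
Step 1: flows [1->0,1->2,4->1,3->2,3->4] -> levels [7 8 5 10 10]
Step 2: flows [1->0,1->2,4->1,3->2,3=4] -> levels [8 7 7 9 9]
Step 3: flows [0->1,1=2,4->1,3->2,3=4] -> levels [7 9 8 8 8]
Step 4: flows [1->0,1->2,1->4,2=3,3=4] -> levels [8 6 9 8 9]
Step 5: flows [0->1,2->1,4->1,2->3,4->3] -> levels [7 9 7 10 7]
Step 6: flows [1->0,1->2,1->4,3->2,3->4] -> levels [8 6 9 8 9]
  -> period-2 cycle: step 6 state = step 4 state; never stabilizes
  -> state at step 30: (30-4) mod 2 = 0, same as step 4 -> [8 6 9 8 9]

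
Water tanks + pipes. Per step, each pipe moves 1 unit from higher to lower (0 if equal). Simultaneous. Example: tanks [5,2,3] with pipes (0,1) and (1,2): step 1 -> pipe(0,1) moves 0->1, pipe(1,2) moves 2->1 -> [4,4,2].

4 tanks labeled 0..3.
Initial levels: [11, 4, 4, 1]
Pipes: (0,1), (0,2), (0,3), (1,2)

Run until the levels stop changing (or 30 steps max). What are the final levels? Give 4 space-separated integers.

Step 1: flows [0->1,0->2,0->3,1=2] -> levels [8 5 5 2]
Step 2: flows [0->1,0->2,0->3,1=2] -> levels [5 6 6 3]
Step 3: flows [1->0,2->0,0->3,1=2] -> levels [6 5 5 4]
Step 4: flows [0->1,0->2,0->3,1=2] -> levels [3 6 6 5]
Step 5: flows [1->0,2->0,3->0,1=2] -> levels [6 5 5 4]
  -> period-2 cycle: step 5 state = step 3 state; never stabilizes
  -> state at step 30: (30-3) mod 2 = 1, same as step 4 -> [3 6 6 5]

Answer: 3 6 6 5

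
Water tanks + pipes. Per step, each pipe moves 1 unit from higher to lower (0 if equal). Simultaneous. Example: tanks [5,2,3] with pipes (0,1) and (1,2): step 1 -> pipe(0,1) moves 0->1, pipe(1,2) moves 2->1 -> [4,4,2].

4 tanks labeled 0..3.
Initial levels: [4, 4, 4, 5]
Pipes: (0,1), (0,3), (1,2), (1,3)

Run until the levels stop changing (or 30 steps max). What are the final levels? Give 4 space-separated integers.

Answer: 4 3 5 5

Derivation:
Step 1: flows [0=1,3->0,1=2,3->1] -> levels [5 5 4 3]
Step 2: flows [0=1,0->3,1->2,1->3] -> levels [4 3 5 5]
Step 3: flows [0->1,3->0,2->1,3->1] -> levels [4 6 4 3]
Step 4: flows [1->0,0->3,1->2,1->3] -> levels [4 3 5 5]
  -> period-2 cycle: step 4 state = step 2 state; never stabilizes
  -> state at step 30: (30-2) mod 2 = 0, same as step 2 -> [4 3 5 5]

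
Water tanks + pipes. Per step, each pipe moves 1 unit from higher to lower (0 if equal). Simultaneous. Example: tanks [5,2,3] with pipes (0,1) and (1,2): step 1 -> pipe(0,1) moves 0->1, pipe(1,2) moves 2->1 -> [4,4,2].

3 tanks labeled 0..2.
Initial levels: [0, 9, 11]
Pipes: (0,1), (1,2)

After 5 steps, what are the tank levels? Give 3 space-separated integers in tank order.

Answer: 5 7 8

Derivation:
Step 1: flows [1->0,2->1] -> levels [1 9 10]
Step 2: flows [1->0,2->1] -> levels [2 9 9]
Step 3: flows [1->0,1=2] -> levels [3 8 9]
Step 4: flows [1->0,2->1] -> levels [4 8 8]
Step 5: flows [1->0,1=2] -> levels [5 7 8]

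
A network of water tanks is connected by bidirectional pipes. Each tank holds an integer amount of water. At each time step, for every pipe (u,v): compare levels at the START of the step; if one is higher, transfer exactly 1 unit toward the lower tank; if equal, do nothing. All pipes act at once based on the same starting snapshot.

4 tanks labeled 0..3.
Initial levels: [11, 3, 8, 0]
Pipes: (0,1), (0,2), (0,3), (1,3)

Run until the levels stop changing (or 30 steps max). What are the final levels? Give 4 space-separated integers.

Step 1: flows [0->1,0->2,0->3,1->3] -> levels [8 3 9 2]
Step 2: flows [0->1,2->0,0->3,1->3] -> levels [7 3 8 4]
Step 3: flows [0->1,2->0,0->3,3->1] -> levels [6 5 7 4]
Step 4: flows [0->1,2->0,0->3,1->3] -> levels [5 5 6 6]
Step 5: flows [0=1,2->0,3->0,3->1] -> levels [7 6 5 4]
Step 6: flows [0->1,0->2,0->3,1->3] -> levels [4 6 6 6]
Step 7: flows [1->0,2->0,3->0,1=3] -> levels [7 5 5 5]
Step 8: flows [0->1,0->2,0->3,1=3] -> levels [4 6 6 6]
  -> period-2 cycle: step 8 state = step 6 state; never stabilizes
  -> state at step 30: (30-6) mod 2 = 0, same as step 6 -> [4 6 6 6]

Answer: 4 6 6 6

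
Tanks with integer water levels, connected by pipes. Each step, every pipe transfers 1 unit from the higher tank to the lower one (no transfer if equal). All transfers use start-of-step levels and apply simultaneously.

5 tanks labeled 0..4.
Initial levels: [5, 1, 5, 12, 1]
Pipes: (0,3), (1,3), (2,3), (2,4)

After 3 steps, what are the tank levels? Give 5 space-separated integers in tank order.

Step 1: flows [3->0,3->1,3->2,2->4] -> levels [6 2 5 9 2]
Step 2: flows [3->0,3->1,3->2,2->4] -> levels [7 3 5 6 3]
Step 3: flows [0->3,3->1,3->2,2->4] -> levels [6 4 5 5 4]

Answer: 6 4 5 5 4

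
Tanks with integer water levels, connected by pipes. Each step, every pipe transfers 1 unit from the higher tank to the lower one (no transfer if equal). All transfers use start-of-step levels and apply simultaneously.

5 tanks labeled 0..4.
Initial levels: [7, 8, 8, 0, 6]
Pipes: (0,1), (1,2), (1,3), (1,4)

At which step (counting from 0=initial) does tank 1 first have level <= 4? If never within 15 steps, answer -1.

Answer: 5

Derivation:
Step 1: flows [1->0,1=2,1->3,1->4] -> levels [8 5 8 1 7]
Step 2: flows [0->1,2->1,1->3,4->1] -> levels [7 7 7 2 6]
Step 3: flows [0=1,1=2,1->3,1->4] -> levels [7 5 7 3 7]
Step 4: flows [0->1,2->1,1->3,4->1] -> levels [6 7 6 4 6]
Step 5: flows [1->0,1->2,1->3,1->4] -> levels [7 3 7 5 7]
Tank 1 first reaches <=4 at step 5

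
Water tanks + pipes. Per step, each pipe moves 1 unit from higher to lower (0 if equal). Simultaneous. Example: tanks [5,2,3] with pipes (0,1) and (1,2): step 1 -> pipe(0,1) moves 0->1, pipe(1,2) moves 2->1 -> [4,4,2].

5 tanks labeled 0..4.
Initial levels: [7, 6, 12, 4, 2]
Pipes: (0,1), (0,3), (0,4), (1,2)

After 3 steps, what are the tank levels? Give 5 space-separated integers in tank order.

Answer: 4 8 9 5 5

Derivation:
Step 1: flows [0->1,0->3,0->4,2->1] -> levels [4 8 11 5 3]
Step 2: flows [1->0,3->0,0->4,2->1] -> levels [5 8 10 4 4]
Step 3: flows [1->0,0->3,0->4,2->1] -> levels [4 8 9 5 5]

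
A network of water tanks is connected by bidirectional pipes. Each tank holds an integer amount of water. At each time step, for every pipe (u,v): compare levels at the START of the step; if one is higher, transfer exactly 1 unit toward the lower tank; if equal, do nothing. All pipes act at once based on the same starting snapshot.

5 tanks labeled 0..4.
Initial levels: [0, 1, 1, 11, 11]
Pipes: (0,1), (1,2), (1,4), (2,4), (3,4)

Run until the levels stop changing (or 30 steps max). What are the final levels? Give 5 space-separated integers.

Step 1: flows [1->0,1=2,4->1,4->2,3=4] -> levels [1 1 2 11 9]
Step 2: flows [0=1,2->1,4->1,4->2,3->4] -> levels [1 3 2 10 8]
Step 3: flows [1->0,1->2,4->1,4->2,3->4] -> levels [2 2 4 9 7]
Step 4: flows [0=1,2->1,4->1,4->2,3->4] -> levels [2 4 4 8 6]
Step 5: flows [1->0,1=2,4->1,4->2,3->4] -> levels [3 4 5 7 5]
Step 6: flows [1->0,2->1,4->1,2=4,3->4] -> levels [4 5 4 6 5]
Step 7: flows [1->0,1->2,1=4,4->2,3->4] -> levels [5 3 6 5 5]
Step 8: flows [0->1,2->1,4->1,2->4,3=4] -> levels [4 6 4 5 5]
Step 9: flows [1->0,1->2,1->4,4->2,3=4] -> levels [5 3 6 5 5]
  -> period-2 cycle: step 9 state = step 7 state; never stabilizes
  -> state at step 30: (30-7) mod 2 = 1, same as step 8 -> [4 6 4 5 5]

Answer: 4 6 4 5 5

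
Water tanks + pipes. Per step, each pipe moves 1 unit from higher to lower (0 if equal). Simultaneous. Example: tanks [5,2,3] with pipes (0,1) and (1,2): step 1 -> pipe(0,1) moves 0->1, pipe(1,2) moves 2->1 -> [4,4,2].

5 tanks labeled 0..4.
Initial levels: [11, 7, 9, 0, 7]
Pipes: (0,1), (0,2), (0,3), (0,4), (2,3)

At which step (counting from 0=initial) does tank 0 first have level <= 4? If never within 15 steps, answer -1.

Answer: -1

Derivation:
Step 1: flows [0->1,0->2,0->3,0->4,2->3] -> levels [7 8 9 2 8]
Step 2: flows [1->0,2->0,0->3,4->0,2->3] -> levels [9 7 7 4 7]
Step 3: flows [0->1,0->2,0->3,0->4,2->3] -> levels [5 8 7 6 8]
Step 4: flows [1->0,2->0,3->0,4->0,2->3] -> levels [9 7 5 6 7]
Step 5: flows [0->1,0->2,0->3,0->4,3->2] -> levels [5 8 7 6 8]
  -> period-2 cycle (repeats step 3); tank 0 never drops to <=4
Tank 0 never reaches <=4 within 15 steps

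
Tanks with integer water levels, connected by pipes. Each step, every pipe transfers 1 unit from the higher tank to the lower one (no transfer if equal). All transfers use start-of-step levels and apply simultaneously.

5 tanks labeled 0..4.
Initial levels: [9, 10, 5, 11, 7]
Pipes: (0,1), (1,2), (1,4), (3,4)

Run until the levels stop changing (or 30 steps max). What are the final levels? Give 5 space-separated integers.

Step 1: flows [1->0,1->2,1->4,3->4] -> levels [10 7 6 10 9]
Step 2: flows [0->1,1->2,4->1,3->4] -> levels [9 8 7 9 9]
Step 3: flows [0->1,1->2,4->1,3=4] -> levels [8 9 8 9 8]
Step 4: flows [1->0,1->2,1->4,3->4] -> levels [9 6 9 8 10]
Step 5: flows [0->1,2->1,4->1,4->3] -> levels [8 9 8 9 8]
  -> period-2 cycle: step 5 state = step 3 state; never stabilizes
  -> state at step 30: (30-3) mod 2 = 1, same as step 4 -> [9 6 9 8 10]

Answer: 9 6 9 8 10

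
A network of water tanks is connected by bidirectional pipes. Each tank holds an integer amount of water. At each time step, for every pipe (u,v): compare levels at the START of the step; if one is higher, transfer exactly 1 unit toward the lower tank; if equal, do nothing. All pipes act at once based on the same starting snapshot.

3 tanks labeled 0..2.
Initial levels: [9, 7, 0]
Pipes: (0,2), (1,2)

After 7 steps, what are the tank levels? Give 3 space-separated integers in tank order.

Step 1: flows [0->2,1->2] -> levels [8 6 2]
Step 2: flows [0->2,1->2] -> levels [7 5 4]
Step 3: flows [0->2,1->2] -> levels [6 4 6]
Step 4: flows [0=2,2->1] -> levels [6 5 5]
Step 5: flows [0->2,1=2] -> levels [5 5 6]
Step 6: flows [2->0,2->1] -> levels [6 6 4]
Step 7: flows [0->2,1->2] -> levels [5 5 6]

Answer: 5 5 6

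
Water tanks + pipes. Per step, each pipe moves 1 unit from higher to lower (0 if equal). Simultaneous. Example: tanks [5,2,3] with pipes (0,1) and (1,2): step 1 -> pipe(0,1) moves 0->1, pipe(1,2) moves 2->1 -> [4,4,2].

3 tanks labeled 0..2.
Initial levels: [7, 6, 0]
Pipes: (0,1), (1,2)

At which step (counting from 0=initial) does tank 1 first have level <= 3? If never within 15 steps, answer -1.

Step 1: flows [0->1,1->2] -> levels [6 6 1]
Step 2: flows [0=1,1->2] -> levels [6 5 2]
Step 3: flows [0->1,1->2] -> levels [5 5 3]
Step 4: flows [0=1,1->2] -> levels [5 4 4]
Step 5: flows [0->1,1=2] -> levels [4 5 4]
Step 6: flows [1->0,1->2] -> levels [5 3 5]
Tank 1 first reaches <=3 at step 6

Answer: 6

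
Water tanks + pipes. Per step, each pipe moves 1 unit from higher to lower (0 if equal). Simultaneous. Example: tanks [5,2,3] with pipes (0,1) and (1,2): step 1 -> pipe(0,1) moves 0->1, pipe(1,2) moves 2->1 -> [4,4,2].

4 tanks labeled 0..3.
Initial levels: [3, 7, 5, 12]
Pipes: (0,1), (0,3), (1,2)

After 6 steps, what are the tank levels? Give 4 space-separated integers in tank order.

Answer: 6 7 6 8

Derivation:
Step 1: flows [1->0,3->0,1->2] -> levels [5 5 6 11]
Step 2: flows [0=1,3->0,2->1] -> levels [6 6 5 10]
Step 3: flows [0=1,3->0,1->2] -> levels [7 5 6 9]
Step 4: flows [0->1,3->0,2->1] -> levels [7 7 5 8]
Step 5: flows [0=1,3->0,1->2] -> levels [8 6 6 7]
Step 6: flows [0->1,0->3,1=2] -> levels [6 7 6 8]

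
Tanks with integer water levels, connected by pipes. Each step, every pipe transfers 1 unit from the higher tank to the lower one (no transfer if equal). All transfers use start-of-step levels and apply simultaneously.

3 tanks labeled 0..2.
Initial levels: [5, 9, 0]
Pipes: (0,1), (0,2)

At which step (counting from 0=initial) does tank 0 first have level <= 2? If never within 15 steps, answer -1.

Answer: -1

Derivation:
Step 1: flows [1->0,0->2] -> levels [5 8 1]
Step 2: flows [1->0,0->2] -> levels [5 7 2]
Step 3: flows [1->0,0->2] -> levels [5 6 3]
Step 4: flows [1->0,0->2] -> levels [5 5 4]
Step 5: flows [0=1,0->2] -> levels [4 5 5]
Step 6: flows [1->0,2->0] -> levels [6 4 4]
Step 7: flows [0->1,0->2] -> levels [4 5 5]
  -> period-2 cycle (repeats step 5); tank 0 never drops to <=2
Tank 0 never reaches <=2 within 15 steps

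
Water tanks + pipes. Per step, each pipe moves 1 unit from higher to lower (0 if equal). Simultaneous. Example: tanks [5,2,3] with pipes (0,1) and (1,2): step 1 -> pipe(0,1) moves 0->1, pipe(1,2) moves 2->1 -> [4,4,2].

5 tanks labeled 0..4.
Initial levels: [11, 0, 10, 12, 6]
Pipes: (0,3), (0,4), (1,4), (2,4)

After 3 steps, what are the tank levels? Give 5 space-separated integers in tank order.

Answer: 10 3 8 10 8

Derivation:
Step 1: flows [3->0,0->4,4->1,2->4] -> levels [11 1 9 11 7]
Step 2: flows [0=3,0->4,4->1,2->4] -> levels [10 2 8 11 8]
Step 3: flows [3->0,0->4,4->1,2=4] -> levels [10 3 8 10 8]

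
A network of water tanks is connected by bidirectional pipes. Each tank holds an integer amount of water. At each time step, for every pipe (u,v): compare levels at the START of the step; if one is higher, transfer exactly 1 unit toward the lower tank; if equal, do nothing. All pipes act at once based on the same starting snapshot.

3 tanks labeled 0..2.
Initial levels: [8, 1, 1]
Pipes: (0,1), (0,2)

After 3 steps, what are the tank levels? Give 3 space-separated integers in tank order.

Answer: 2 4 4

Derivation:
Step 1: flows [0->1,0->2] -> levels [6 2 2]
Step 2: flows [0->1,0->2] -> levels [4 3 3]
Step 3: flows [0->1,0->2] -> levels [2 4 4]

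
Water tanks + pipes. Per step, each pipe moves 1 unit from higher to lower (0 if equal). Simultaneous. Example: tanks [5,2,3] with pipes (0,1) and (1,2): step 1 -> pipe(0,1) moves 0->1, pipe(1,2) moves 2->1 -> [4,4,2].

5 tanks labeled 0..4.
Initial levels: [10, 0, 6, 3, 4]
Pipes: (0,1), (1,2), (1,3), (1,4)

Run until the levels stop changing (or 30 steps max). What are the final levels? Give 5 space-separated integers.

Answer: 4 7 4 4 4

Derivation:
Step 1: flows [0->1,2->1,3->1,4->1] -> levels [9 4 5 2 3]
Step 2: flows [0->1,2->1,1->3,1->4] -> levels [8 4 4 3 4]
Step 3: flows [0->1,1=2,1->3,1=4] -> levels [7 4 4 4 4]
Step 4: flows [0->1,1=2,1=3,1=4] -> levels [6 5 4 4 4]
Step 5: flows [0->1,1->2,1->3,1->4] -> levels [5 3 5 5 5]
Step 6: flows [0->1,2->1,3->1,4->1] -> levels [4 7 4 4 4]
Step 7: flows [1->0,1->2,1->3,1->4] -> levels [5 3 5 5 5]
  -> period-2 cycle: step 7 state = step 5 state; never stabilizes
  -> state at step 30: (30-5) mod 2 = 1, same as step 6 -> [4 7 4 4 4]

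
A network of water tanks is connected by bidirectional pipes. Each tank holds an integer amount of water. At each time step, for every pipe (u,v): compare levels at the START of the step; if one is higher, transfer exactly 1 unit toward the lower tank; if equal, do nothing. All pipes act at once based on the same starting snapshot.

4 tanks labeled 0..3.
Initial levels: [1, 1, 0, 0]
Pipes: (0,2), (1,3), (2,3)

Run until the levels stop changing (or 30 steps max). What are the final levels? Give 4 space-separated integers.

Answer: 1 1 0 0

Derivation:
Step 1: flows [0->2,1->3,2=3] -> levels [0 0 1 1]
Step 2: flows [2->0,3->1,2=3] -> levels [1 1 0 0]
  -> period-2 cycle: step 2 state = step 0 state; never stabilizes
  -> state at step 30: (30-0) mod 2 = 0, same as step 0 -> [1 1 0 0]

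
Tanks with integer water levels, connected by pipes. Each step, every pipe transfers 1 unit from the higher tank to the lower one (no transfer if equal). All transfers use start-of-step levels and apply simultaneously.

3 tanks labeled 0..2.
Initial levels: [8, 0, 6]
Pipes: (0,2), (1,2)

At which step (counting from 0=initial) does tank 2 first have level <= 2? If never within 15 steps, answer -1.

Step 1: flows [0->2,2->1] -> levels [7 1 6]
Step 2: flows [0->2,2->1] -> levels [6 2 6]
Step 3: flows [0=2,2->1] -> levels [6 3 5]
Step 4: flows [0->2,2->1] -> levels [5 4 5]
Step 5: flows [0=2,2->1] -> levels [5 5 4]
Step 6: flows [0->2,1->2] -> levels [4 4 6]
Step 7: flows [2->0,2->1] -> levels [5 5 4]
  -> period-2 cycle (repeats step 5); tank 2 never drops to <=2
Tank 2 never reaches <=2 within 15 steps

Answer: -1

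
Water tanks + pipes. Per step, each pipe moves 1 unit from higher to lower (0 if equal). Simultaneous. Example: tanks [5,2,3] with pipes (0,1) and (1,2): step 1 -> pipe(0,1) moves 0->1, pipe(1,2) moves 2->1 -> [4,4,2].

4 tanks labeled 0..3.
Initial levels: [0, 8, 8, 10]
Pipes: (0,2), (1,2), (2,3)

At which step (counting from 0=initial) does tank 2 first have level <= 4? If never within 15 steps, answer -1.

Answer: -1

Derivation:
Step 1: flows [2->0,1=2,3->2] -> levels [1 8 8 9]
Step 2: flows [2->0,1=2,3->2] -> levels [2 8 8 8]
Step 3: flows [2->0,1=2,2=3] -> levels [3 8 7 8]
Step 4: flows [2->0,1->2,3->2] -> levels [4 7 8 7]
Step 5: flows [2->0,2->1,2->3] -> levels [5 8 5 8]
Step 6: flows [0=2,1->2,3->2] -> levels [5 7 7 7]
Step 7: flows [2->0,1=2,2=3] -> levels [6 7 6 7]
Step 8: flows [0=2,1->2,3->2] -> levels [6 6 8 6]
Step 9: flows [2->0,2->1,2->3] -> levels [7 7 5 7]
Step 10: flows [0->2,1->2,3->2] -> levels [6 6 8 6]
  -> period-2 cycle (repeats step 8); tank 2 never drops to <=4
Tank 2 never reaches <=4 within 15 steps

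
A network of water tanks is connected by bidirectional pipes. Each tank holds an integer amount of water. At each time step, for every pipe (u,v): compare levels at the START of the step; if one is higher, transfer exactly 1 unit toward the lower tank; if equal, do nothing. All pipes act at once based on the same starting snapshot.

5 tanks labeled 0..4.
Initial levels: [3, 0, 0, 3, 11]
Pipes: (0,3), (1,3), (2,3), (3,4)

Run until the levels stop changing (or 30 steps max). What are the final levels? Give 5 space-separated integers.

Step 1: flows [0=3,3->1,3->2,4->3] -> levels [3 1 1 2 10]
Step 2: flows [0->3,3->1,3->2,4->3] -> levels [2 2 2 2 9]
Step 3: flows [0=3,1=3,2=3,4->3] -> levels [2 2 2 3 8]
Step 4: flows [3->0,3->1,3->2,4->3] -> levels [3 3 3 1 7]
Step 5: flows [0->3,1->3,2->3,4->3] -> levels [2 2 2 5 6]
Step 6: flows [3->0,3->1,3->2,4->3] -> levels [3 3 3 3 5]
Step 7: flows [0=3,1=3,2=3,4->3] -> levels [3 3 3 4 4]
Step 8: flows [3->0,3->1,3->2,3=4] -> levels [4 4 4 1 4]
Step 9: flows [0->3,1->3,2->3,4->3] -> levels [3 3 3 5 3]
Step 10: flows [3->0,3->1,3->2,3->4] -> levels [4 4 4 1 4]
  -> period-2 cycle: step 10 state = step 8 state; never stabilizes
  -> state at step 30: (30-8) mod 2 = 0, same as step 8 -> [4 4 4 1 4]

Answer: 4 4 4 1 4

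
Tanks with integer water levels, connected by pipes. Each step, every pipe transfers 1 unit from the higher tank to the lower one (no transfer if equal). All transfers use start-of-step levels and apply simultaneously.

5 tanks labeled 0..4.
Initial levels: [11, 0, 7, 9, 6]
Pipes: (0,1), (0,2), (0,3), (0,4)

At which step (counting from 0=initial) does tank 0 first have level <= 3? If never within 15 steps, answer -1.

Step 1: flows [0->1,0->2,0->3,0->4] -> levels [7 1 8 10 7]
Step 2: flows [0->1,2->0,3->0,0=4] -> levels [8 2 7 9 7]
Step 3: flows [0->1,0->2,3->0,0->4] -> levels [6 3 8 8 8]
Step 4: flows [0->1,2->0,3->0,4->0] -> levels [8 4 7 7 7]
Step 5: flows [0->1,0->2,0->3,0->4] -> levels [4 5 8 8 8]
Step 6: flows [1->0,2->0,3->0,4->0] -> levels [8 4 7 7 7]
  -> period-2 cycle (repeats step 4); tank 0 never drops to <=3
Tank 0 never reaches <=3 within 15 steps

Answer: -1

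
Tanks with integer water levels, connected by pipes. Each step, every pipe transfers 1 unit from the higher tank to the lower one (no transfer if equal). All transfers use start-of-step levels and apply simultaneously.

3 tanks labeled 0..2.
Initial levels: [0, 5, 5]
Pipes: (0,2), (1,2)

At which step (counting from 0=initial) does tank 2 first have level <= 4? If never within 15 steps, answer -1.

Step 1: flows [2->0,1=2] -> levels [1 5 4]
Tank 2 first reaches <=4 at step 1

Answer: 1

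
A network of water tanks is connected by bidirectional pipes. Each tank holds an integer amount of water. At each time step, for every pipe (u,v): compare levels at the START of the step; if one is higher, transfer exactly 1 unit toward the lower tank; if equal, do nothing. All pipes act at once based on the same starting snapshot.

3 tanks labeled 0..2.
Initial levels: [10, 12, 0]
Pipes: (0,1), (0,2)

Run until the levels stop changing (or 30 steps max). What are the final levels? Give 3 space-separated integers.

Answer: 8 7 7

Derivation:
Step 1: flows [1->0,0->2] -> levels [10 11 1]
Step 2: flows [1->0,0->2] -> levels [10 10 2]
Step 3: flows [0=1,0->2] -> levels [9 10 3]
Step 4: flows [1->0,0->2] -> levels [9 9 4]
Step 5: flows [0=1,0->2] -> levels [8 9 5]
Step 6: flows [1->0,0->2] -> levels [8 8 6]
Step 7: flows [0=1,0->2] -> levels [7 8 7]
Step 8: flows [1->0,0=2] -> levels [8 7 7]
Step 9: flows [0->1,0->2] -> levels [6 8 8]
Step 10: flows [1->0,2->0] -> levels [8 7 7]
  -> period-2 cycle: step 10 state = step 8 state; never stabilizes
  -> state at step 30: (30-8) mod 2 = 0, same as step 8 -> [8 7 7]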